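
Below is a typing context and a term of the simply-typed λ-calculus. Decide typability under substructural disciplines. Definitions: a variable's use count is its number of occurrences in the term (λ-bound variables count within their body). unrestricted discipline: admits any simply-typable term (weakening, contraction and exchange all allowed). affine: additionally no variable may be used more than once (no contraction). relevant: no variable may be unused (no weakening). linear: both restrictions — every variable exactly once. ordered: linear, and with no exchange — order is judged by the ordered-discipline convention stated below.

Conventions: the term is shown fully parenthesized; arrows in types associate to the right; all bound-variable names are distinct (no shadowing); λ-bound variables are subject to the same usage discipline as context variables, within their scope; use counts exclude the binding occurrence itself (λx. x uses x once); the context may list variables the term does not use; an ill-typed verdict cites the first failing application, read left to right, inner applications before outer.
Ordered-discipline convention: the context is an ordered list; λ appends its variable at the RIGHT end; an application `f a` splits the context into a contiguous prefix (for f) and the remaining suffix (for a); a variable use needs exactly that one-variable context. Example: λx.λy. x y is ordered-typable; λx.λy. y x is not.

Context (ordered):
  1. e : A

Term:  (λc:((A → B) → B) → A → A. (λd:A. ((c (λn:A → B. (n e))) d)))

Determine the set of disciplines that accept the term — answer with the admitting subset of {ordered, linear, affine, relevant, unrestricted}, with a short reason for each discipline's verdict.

admitted by: linear, affine, relevant, unrestricted
use counts: e=1; c (λ-bound)=1; d (λ-bound)=1; n (λ-bound)=1
uses in reading order: c, n, e, d
typing: the term checks, with type (((A → B) → B) → A → A) → A → A
ordered: ✗, needs exchange: uses follow c, n, e, d
linear: ✓, exactly-once usage across e, c, d, n
affine: ✓, at most one use each (e, c, d, n)
relevant: ✓, every one of e, c, d, n appears
unrestricted: ✓, simply typable at (((A → B) → B) → A → A) → A → A; W, C, E all held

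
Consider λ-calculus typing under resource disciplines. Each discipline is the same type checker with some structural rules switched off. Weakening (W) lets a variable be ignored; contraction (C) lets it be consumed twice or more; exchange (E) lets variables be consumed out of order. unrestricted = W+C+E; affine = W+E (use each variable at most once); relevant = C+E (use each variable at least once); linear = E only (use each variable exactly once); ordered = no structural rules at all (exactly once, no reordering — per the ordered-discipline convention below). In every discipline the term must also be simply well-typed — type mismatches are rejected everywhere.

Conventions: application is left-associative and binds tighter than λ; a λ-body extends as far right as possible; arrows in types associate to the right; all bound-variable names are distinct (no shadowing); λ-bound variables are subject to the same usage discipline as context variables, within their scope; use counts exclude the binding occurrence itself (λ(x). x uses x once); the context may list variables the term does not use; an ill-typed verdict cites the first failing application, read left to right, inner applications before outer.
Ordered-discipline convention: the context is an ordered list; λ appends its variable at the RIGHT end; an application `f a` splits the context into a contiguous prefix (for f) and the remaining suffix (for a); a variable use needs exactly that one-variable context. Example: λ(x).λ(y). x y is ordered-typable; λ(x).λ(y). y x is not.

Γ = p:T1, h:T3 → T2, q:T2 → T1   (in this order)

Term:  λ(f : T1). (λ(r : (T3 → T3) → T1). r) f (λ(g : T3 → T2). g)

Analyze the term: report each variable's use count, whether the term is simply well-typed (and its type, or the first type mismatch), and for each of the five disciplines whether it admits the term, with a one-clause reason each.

usage: p: 0; h: 0; q: 0; f (λ-bound): 1; r (λ-bound): 1; g (λ-bound): 1
uses in reading order: r, f, g
typing: ill-typed: an argument T1 mismatches the expected (T3 → T3) → T1
ordered ✗ (fails simple typing)
linear ✗ (a type mismatch blocks all five)
affine ✗ (the type mismatch rejects it)
relevant ✗ (not simply typable)
unrestricted ✗ (fails simple typing)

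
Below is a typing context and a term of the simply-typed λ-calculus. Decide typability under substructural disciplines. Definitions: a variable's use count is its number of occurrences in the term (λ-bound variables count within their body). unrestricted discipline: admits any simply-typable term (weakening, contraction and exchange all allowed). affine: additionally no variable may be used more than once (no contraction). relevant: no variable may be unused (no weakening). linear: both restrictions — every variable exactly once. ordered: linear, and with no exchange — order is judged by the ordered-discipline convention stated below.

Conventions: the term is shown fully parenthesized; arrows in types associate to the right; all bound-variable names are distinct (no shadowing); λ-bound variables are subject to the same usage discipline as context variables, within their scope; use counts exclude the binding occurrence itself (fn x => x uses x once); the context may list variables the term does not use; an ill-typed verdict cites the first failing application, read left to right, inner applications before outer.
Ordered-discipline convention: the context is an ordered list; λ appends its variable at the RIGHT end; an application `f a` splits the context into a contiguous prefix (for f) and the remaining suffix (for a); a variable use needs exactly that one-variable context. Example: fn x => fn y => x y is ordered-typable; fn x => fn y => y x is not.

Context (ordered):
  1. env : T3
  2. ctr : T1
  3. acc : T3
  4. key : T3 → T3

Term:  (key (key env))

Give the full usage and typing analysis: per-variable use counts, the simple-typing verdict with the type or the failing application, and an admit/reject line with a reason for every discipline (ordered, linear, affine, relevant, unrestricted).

usage: env=1, ctr=0, acc=0, key=2
order of uses: key, key, env
typing: well-typed — term : T3
ordered: ✗, uses contraction: key ×2; needs weakening: ctr, acc unused
linear: ✗, uses contraction: key ×2; needs weakening: ctr, acc unused
affine: ✗, uses contraction: key ×2
relevant: ✗, needs weakening: ctr, acc unused
unrestricted: ✓, typability at T3 is all that's needed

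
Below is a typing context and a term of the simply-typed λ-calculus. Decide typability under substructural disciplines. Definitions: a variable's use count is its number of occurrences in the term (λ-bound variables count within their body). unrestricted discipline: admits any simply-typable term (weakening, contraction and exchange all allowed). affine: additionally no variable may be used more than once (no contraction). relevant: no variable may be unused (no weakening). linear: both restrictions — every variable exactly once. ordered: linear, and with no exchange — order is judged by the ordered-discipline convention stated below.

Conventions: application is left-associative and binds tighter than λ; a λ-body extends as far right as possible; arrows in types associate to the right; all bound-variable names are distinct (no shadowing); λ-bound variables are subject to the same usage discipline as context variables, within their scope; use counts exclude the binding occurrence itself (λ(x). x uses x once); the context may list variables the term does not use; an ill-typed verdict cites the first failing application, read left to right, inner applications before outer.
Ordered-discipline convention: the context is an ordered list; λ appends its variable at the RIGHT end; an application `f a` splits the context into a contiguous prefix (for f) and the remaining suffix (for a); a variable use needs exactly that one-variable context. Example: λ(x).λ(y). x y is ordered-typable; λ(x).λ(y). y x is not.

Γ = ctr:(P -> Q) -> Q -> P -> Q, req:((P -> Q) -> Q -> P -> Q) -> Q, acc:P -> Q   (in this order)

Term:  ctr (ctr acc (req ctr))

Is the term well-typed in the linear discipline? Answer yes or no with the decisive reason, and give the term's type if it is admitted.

no — ctr ×3 used more than once (contraction)
use counts: ctr: 3, req: 1, acc: 1
left-to-right use order: ctr, ctr, acc, req, ctr
typing: the term checks, with type Q -> P -> Q
summary: ordered ✗; linear ✗; affine ✗; relevant ✓; unrestricted ✓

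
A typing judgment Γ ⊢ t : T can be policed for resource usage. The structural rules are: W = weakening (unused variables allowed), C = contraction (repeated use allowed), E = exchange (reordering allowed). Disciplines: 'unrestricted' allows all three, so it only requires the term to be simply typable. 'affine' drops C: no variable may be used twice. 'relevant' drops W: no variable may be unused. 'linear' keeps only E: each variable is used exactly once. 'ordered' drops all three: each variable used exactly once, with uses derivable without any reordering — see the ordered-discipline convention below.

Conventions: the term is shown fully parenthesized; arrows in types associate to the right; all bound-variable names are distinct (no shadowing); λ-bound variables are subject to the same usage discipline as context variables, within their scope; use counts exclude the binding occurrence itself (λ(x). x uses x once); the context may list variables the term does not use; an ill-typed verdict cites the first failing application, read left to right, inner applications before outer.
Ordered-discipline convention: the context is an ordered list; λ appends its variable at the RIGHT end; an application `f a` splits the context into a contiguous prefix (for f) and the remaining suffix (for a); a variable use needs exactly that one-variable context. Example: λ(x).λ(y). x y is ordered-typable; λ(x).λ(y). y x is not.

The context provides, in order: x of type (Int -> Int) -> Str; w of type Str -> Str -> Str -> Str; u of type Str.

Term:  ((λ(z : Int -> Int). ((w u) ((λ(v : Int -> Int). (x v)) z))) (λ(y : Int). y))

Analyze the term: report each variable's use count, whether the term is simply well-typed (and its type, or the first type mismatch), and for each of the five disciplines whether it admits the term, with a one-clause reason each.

counts: x ×1, w ×1, u ×1, z (λ-bound) ×1, v (λ-bound) ×1, y (λ-bound) ×1
uses in reading order: w, u, x, v, z, y
typing: ✓ — Str -> Str
ordered: ✗, no ordered split (uses run w, u, x, v, z, y)
linear: ✓, x, w, u, z, v, y: one use apiece
affine: ✓, no duplicate uses among x, w, u, z, v, y
relevant: ✓, at least one use each (x, w, u, z, v, y)
unrestricted: ✓, well-typed at Str -> Str; no restrictions here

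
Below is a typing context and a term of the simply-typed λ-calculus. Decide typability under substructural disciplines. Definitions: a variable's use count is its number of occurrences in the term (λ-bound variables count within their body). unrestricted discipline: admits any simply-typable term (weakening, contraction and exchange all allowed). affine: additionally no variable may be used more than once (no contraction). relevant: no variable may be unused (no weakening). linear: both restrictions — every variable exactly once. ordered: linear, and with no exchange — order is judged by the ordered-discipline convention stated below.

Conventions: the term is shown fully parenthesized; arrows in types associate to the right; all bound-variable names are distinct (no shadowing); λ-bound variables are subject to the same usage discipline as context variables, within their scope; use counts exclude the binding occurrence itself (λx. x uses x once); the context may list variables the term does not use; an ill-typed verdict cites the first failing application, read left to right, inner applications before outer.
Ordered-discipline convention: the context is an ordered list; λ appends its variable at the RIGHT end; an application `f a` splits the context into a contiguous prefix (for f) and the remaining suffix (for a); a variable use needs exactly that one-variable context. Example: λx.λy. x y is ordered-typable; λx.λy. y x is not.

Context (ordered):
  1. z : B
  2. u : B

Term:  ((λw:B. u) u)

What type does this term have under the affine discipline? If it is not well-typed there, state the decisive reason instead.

not well-typed under affine — repeated use of u ×2
variable uses: z=0, u=2, w (λ-bound)=0
uses in reading order: u, u
typing: the term checks, with type B
across the five disciplines: ordered ✗, linear ✗, affine ✗, relevant ✗, unrestricted ✓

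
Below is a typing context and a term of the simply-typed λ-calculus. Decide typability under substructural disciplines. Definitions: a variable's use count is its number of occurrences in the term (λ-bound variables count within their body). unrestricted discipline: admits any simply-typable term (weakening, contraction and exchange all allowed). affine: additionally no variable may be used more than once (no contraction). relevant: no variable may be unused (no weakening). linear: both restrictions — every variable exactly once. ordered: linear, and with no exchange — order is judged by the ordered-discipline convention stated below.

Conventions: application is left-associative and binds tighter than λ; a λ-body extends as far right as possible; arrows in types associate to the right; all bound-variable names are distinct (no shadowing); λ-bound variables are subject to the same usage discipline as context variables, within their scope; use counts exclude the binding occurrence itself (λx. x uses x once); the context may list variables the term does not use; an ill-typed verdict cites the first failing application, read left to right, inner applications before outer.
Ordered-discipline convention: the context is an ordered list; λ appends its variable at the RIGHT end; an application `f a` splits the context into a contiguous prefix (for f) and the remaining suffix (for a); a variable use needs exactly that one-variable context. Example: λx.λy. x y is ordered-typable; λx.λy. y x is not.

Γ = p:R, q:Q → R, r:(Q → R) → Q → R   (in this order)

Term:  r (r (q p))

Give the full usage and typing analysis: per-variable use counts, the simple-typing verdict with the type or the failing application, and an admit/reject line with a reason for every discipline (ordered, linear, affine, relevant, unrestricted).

use counts: p=1, q=1, r=2
use order (left to right): r, r, q, p
typing: ill-typed: argument of type R where Q is required
ordered: ✗, fails simple typing
linear: ✗, a type mismatch blocks all five
affine: ✗, the type mismatch rejects it
relevant: ✗, not simply typable
unrestricted: ✗, fails simple typing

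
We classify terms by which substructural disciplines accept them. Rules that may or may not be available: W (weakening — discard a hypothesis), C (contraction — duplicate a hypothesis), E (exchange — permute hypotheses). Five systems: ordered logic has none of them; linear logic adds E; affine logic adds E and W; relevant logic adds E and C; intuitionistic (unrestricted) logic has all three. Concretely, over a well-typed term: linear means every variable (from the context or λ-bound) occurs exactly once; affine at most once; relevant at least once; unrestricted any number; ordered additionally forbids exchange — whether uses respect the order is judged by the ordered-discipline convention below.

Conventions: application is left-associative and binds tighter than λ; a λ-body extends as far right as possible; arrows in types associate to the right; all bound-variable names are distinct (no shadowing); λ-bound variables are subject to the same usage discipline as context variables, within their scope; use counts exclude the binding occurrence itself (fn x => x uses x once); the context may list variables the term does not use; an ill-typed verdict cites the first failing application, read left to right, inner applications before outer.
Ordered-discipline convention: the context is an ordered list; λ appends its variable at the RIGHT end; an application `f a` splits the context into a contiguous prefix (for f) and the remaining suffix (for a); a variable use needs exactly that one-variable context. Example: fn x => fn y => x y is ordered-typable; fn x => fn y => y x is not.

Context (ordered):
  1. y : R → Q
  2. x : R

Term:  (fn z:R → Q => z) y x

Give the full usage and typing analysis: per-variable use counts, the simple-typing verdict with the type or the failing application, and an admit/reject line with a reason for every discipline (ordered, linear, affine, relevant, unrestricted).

counts: y: 1×; x: 1×; z (bound): 1×
use order (left to right): z, y, x
typing: well-typed — term : Q
ordered: ✓, y, x, z: once each, no exchange needed
linear: ✓, exactly-once usage across y, x, z
affine: ✓, no duplicate uses among y, x, z
relevant: ✓, none of y, x, z goes unused
unrestricted: ✓, well-typed at Q; no restrictions here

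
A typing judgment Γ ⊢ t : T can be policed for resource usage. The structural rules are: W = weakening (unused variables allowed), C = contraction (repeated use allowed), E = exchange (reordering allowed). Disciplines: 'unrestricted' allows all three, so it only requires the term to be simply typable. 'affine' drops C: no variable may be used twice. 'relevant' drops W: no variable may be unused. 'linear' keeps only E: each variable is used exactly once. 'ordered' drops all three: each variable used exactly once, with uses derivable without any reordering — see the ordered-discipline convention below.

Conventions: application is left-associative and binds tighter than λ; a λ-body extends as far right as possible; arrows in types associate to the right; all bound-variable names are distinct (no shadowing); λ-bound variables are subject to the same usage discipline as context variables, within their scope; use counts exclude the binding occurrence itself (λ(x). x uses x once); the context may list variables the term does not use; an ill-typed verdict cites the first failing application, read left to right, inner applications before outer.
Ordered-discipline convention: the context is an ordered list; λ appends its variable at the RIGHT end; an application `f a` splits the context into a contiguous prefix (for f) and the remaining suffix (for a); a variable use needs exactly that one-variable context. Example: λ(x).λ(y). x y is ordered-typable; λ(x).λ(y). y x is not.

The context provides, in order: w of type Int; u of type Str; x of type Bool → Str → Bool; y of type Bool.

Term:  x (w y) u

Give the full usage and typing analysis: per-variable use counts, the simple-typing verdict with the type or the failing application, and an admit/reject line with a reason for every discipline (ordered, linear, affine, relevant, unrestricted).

usage: w: 1×, u: 1×, x: 1×, y: 1×
use order (left to right): x, w, y, u
typing: ill-typed: non-arrow in function slot: Int
ordered ✗ (a type mismatch blocks all five)
linear ✗ (the type mismatch rejects it)
affine ✗ (not simply typable)
relevant ✗ (fails simple typing)
unrestricted ✗ (a type mismatch blocks all five)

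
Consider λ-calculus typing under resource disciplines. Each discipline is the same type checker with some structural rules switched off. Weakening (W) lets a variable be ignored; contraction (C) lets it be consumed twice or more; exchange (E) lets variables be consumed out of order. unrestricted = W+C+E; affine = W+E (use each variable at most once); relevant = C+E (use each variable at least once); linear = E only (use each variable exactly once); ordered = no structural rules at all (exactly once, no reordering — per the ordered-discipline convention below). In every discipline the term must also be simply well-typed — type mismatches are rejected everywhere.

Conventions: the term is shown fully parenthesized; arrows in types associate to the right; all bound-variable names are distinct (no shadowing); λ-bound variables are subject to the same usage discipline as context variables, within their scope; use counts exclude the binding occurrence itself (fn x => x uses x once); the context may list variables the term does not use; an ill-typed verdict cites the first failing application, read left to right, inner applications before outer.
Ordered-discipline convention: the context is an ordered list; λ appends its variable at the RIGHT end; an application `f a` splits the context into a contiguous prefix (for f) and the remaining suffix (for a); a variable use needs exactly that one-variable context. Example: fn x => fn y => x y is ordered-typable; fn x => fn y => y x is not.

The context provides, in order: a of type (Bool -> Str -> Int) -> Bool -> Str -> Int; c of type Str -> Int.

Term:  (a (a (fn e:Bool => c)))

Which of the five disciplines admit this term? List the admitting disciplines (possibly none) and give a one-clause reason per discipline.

admitted in: unrestricted
variable uses: a: 2×, c: 1×, e (bound): 0×
order of uses: a, a, c
typing: ✓ — Bool -> Str -> Int
ordered: ✗ — uses contraction: a ×2; e left unused
linear: ✗ — uses contraction: a ×2; e left unused
affine: ✗ — uses contraction: a ×2
relevant: ✗ — e left unused
unrestricted: ✓ — well-typed at Bool -> Str -> Int; no restrictions here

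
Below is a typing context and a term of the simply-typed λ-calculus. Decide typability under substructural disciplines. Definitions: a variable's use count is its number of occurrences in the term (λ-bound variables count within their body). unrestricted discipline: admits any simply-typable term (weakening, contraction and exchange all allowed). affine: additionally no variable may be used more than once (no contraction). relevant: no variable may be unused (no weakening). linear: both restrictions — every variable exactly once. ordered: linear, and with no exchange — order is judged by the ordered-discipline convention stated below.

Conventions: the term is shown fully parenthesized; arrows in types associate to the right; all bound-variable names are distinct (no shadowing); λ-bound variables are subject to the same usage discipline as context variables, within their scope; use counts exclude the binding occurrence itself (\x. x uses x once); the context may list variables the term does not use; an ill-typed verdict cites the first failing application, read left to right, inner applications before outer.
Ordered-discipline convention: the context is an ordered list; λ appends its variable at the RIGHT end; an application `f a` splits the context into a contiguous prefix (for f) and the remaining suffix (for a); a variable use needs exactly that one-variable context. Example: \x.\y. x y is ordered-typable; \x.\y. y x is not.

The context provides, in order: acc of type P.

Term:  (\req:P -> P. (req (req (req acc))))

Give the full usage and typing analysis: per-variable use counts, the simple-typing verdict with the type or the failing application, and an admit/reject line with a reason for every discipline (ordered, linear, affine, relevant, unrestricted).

usage: acc: 1×, req (λ-bound): 3×
use order (left to right): req, req, req, acc
typing: ✓ — (P -> P) -> P
ordered: ✗ — repeated use of req ×3
linear: ✗ — repeated use of req ×3
affine: ✗ — repeated use of req ×3
relevant: ✓ — acc, req: all used, weakening unneeded
unrestricted: ✓ — simply typable at (P -> P) -> P; W, C, E all held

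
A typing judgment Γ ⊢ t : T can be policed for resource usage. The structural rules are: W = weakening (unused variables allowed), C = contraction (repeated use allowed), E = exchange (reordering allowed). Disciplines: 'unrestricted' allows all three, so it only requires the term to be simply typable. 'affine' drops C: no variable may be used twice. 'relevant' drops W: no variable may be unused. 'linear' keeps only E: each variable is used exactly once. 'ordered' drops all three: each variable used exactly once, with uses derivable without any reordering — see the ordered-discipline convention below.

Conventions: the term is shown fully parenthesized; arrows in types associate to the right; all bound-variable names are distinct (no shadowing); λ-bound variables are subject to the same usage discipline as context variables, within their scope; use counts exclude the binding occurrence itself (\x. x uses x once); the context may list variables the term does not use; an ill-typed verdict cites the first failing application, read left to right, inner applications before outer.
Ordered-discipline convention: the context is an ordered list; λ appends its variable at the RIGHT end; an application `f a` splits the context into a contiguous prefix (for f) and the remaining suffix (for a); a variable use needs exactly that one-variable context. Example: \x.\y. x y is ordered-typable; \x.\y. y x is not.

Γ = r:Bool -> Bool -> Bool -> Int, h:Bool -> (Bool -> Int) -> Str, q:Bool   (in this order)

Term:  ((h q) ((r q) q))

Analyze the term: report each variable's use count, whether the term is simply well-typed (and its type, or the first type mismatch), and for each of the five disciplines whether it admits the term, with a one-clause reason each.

variable uses: r=1; h=1; q=3
uses in reading order: h, q, r, q, q
typing: well-typed at Str
ordered: ✗, uses contraction: q ×3
linear: ✗, uses contraction: q ×3
affine: ✗, uses contraction: q ×3
relevant: ✓, r, h, q: all used, weakening unneeded
unrestricted: ✓, simply typable at Str; W, C, E all held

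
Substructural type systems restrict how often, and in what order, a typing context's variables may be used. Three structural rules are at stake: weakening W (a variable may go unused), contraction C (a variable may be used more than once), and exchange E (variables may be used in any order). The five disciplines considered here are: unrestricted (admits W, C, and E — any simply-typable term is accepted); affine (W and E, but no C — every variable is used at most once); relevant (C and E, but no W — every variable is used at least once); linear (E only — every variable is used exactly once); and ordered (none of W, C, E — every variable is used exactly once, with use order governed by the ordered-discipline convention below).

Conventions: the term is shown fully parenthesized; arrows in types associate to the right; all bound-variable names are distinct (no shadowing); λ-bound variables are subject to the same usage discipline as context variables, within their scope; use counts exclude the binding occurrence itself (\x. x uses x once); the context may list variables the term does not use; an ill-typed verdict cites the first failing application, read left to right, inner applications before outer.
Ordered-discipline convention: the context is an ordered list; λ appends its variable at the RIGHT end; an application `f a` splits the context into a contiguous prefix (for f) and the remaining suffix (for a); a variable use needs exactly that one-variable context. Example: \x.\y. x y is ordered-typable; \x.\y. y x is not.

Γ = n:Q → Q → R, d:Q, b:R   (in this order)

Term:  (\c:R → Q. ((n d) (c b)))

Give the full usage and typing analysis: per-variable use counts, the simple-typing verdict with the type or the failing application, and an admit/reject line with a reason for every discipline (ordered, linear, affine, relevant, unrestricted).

variable uses: n ×1, d ×1, b ×1, c (λ-bound) ×1
left-to-right use order: n, d, c, b
typing: well-typed — term : (R → Q) → R
ordered: ✗, no contiguous prefix/suffix split fits n, d, c, b
linear: ✓, single use per variable (n, d, b, c)
affine: ✓, at most one use each (n, d, b, c)
relevant: ✓, every one of n, d, b, c appears
unrestricted: ✓, type-checks ((R → Q) → R) and nothing is barred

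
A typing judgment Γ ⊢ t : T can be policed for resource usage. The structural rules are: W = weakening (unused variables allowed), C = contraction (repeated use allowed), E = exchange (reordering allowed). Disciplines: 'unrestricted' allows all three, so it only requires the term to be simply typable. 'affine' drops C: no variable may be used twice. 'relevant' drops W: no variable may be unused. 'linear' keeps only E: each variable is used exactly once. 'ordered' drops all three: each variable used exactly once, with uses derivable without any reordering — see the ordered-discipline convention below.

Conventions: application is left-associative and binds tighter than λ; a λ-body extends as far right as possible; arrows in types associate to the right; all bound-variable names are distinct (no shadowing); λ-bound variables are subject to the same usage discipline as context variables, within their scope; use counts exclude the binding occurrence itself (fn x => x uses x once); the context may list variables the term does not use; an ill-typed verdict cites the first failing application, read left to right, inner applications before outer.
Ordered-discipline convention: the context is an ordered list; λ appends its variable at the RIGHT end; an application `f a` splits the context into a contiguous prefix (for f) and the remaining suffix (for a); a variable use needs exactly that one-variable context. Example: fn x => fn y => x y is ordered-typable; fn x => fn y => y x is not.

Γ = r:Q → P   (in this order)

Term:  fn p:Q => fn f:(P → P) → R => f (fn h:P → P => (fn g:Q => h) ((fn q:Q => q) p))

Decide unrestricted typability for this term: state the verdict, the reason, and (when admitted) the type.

no — not simply typable
variable uses: r ×0; p [bound] ×1; f [bound] ×1; h [bound] ×1; g [bound] ×0; q [bound] ×1
use order (left to right): f, h, q, p
typing: ill-typed: argument of type (P → P) → P → P where P → P is required
across the five disciplines: ordered ✗, linear ✗, affine ✗, relevant ✗, unrestricted ✗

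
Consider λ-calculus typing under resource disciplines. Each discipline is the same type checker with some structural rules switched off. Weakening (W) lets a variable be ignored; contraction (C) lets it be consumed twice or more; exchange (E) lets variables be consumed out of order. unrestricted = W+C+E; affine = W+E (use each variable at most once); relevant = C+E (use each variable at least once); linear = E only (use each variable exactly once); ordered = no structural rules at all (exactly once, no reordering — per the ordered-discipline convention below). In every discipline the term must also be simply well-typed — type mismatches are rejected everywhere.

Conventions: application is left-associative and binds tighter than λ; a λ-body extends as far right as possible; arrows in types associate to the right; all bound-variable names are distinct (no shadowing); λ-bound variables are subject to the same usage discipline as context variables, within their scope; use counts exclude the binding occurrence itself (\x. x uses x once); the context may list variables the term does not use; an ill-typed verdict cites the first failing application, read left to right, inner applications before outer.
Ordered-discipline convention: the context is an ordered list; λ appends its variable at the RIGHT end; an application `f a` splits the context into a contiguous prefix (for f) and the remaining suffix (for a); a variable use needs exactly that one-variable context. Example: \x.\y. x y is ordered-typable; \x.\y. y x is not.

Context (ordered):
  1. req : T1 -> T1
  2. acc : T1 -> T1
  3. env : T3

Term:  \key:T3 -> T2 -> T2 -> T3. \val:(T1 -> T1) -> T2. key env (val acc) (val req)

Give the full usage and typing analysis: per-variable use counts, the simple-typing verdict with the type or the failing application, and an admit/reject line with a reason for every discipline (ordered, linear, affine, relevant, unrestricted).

usage: req=1; acc=1; env=1; key (bound)=1; val (bound)=2
left-to-right use order: key, env, val, acc, val, req
typing: ✓ — (T3 -> T2 -> T2 -> T3) -> ((T1 -> T1) -> T2) -> T3
ordered: ✗ — repeated use of val ×2
linear: ✗ — repeated use of val ×2
affine: ✗ — repeated use of val ×2
relevant: ✓ — none of req, acc, env, key, val goes unused
unrestricted: ✓ — typability at (T3 -> T2 -> T2 -> T3) -> ((T1 -> T1) -> T2) -> T3 is all that's needed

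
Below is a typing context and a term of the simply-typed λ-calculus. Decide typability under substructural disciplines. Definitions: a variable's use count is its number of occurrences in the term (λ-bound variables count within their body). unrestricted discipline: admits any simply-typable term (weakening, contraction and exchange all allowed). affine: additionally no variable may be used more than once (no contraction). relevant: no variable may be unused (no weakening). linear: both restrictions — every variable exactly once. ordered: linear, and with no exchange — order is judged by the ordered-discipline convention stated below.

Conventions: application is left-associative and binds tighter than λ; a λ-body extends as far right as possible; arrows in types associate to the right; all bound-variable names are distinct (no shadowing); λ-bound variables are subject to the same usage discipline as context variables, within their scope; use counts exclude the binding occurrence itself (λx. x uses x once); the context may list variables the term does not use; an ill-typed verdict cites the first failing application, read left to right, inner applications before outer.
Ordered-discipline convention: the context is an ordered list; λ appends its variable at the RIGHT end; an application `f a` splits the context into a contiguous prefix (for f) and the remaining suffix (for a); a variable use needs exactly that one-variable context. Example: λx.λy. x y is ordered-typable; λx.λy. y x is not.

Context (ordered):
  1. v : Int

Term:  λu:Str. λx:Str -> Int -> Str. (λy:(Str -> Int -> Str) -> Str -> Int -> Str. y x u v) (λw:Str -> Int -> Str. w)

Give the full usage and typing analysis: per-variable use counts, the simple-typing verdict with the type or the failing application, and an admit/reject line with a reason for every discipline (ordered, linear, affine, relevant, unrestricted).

counts: v: 1, u (bound): 1, x (bound): 1, y (bound): 1, w (bound): 1
left-to-right use order: y, x, u, v, w
typing: well-typed — term : Str -> (Str -> Int -> Str) -> Str
ordered ✗ (no contiguous prefix/suffix split fits y, x, u, v, w)
linear ✓ (exactly-once usage across v, u, x, y, w)
affine ✓ (none of v, u, x, y, w used more than once)
relevant ✓ (v, u, x, y, w: all used, weakening unneeded)
unrestricted ✓ (typability at Str -> (Str -> Int -> Str) -> Str is all that's needed)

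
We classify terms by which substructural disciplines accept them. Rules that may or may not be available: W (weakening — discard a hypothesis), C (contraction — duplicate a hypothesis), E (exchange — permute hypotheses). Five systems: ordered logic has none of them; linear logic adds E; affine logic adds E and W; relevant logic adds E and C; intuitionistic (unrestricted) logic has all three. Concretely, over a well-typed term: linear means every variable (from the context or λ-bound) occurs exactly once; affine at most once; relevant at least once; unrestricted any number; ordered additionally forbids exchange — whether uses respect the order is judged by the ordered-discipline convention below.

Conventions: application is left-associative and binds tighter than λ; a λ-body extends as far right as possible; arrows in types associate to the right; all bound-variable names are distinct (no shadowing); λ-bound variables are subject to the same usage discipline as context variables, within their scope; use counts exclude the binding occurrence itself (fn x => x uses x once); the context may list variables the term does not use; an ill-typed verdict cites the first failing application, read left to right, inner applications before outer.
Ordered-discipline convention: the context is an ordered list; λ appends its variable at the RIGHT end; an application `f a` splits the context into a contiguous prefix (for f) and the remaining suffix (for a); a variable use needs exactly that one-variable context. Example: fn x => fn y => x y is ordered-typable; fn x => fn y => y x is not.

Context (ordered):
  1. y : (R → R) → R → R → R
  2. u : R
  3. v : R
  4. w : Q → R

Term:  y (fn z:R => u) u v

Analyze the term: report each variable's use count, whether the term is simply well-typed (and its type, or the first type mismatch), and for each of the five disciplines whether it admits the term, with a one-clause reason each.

counts: y: 1, u: 2, v: 1, w: 0, z [bound]: 0
uses in reading order: y, u, u, v
typing: well-typed — term : R
ordered ✗ (repeated use of u ×2; unused: w, z — weakening required)
linear ✗ (repeated use of u ×2; unused: w, z — weakening required)
affine ✗ (repeated use of u ×2)
relevant ✗ (unused: w, z — weakening required)
unrestricted ✓ (well-typed at R; no restrictions here)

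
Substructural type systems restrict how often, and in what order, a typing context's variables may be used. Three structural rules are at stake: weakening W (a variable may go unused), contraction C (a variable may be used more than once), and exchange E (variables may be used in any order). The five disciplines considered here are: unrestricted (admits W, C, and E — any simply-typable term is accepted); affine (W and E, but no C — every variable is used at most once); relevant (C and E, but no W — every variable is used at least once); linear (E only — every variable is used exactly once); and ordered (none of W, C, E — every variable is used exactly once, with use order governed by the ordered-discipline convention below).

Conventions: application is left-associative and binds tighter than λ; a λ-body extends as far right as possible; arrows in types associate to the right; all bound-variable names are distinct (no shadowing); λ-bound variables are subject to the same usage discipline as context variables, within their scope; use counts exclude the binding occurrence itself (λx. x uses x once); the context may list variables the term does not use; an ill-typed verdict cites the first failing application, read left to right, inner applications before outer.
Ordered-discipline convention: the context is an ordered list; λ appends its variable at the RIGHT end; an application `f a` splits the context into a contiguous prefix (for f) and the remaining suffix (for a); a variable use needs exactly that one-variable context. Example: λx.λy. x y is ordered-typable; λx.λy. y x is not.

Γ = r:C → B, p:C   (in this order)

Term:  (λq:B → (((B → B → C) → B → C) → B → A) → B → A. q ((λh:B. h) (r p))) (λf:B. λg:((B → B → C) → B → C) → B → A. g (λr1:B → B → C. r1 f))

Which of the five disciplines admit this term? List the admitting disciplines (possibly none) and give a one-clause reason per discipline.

admitted by: linear, affine, relevant, unrestricted
usage: r ×1; p ×1; q (λ-bound) ×1; h (λ-bound) ×1; f (λ-bound) ×1; g (λ-bound) ×1; r1 (λ-bound) ×1
uses in reading order: q, h, r, p, g, r1, f
typing: ✓ — (((B → B → C) → B → C) → B → A) → B → A
ordered ✗ (needs exchange: uses follow q, h, r, p, g, r1, f)
linear ✓ (r, p, q, h, f, g, r1: one use apiece)
affine ✓ (none of r, p, q, h, f, g, r1 used more than once)
relevant ✓ (r, p, q, h, f, g, r1: all used, weakening unneeded)
unrestricted ✓ (well-typed at (((B → B → C) → B → C) → B → A) → B → A; no restrictions here)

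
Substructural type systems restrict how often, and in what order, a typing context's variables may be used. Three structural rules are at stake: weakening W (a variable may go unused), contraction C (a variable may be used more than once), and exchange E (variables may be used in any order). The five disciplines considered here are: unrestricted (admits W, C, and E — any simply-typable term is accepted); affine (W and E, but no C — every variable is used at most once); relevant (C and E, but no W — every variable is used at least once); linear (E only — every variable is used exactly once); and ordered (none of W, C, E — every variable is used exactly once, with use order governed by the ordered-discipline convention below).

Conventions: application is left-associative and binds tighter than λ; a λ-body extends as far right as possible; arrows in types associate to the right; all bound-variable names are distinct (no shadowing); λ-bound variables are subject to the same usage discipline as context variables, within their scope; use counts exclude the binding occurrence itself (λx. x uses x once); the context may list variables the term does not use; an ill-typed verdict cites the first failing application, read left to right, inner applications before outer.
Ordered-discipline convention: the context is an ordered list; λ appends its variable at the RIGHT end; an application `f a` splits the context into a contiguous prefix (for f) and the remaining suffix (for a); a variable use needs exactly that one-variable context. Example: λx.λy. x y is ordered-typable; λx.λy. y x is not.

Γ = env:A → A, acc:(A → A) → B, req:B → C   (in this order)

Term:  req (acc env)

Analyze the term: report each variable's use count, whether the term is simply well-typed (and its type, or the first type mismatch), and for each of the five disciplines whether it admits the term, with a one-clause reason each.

usage: env=1; acc=1; req=1
use order (left to right): req, acc, env
typing: well-typed — term : C
ordered ✗ (needs exchange: uses follow req, acc, env)
linear ✓ (env, acc, req: one use apiece)
affine ✓ (none of env, acc, req used more than once)
relevant ✓ (at least one use each (env, acc, req))
unrestricted ✓ (typability at C is all that's needed)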